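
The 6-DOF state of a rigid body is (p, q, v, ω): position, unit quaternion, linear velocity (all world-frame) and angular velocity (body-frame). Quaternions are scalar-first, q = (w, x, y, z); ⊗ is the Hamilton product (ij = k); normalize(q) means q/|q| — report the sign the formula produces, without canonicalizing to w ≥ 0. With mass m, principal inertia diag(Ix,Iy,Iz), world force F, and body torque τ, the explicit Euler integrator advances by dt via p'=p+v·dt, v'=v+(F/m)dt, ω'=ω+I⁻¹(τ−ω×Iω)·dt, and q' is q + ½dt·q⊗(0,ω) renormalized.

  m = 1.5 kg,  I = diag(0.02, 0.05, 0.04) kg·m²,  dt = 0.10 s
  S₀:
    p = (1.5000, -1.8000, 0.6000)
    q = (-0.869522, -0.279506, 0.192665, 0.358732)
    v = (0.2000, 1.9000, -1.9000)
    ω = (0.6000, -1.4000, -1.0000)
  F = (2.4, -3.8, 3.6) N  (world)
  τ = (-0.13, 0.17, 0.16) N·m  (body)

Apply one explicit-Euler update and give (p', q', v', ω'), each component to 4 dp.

(τ − ω×Iω)/I = (-5.8000, 3.1600, 4.6300)
ω' = ω + α·dt = (0.0200, -1.0840, -0.5370)
q⊗(0,ω) = (0.7961666, -0.2121534, 1.1530640, 1.1452314)
q + ½dt·q⊗(0,ω), renormalized = (-0.8263, -0.2889, 0.2493, 0.4143)
a = F/m = (1.6000, -2.5333, 2.4000)
new position p' = (1.5200, -1.6100, 0.4100)
v' = v + a·dt = (0.3600, 1.6467, -1.6600)

p' = (1.5200, -1.6100, 0.4100)
q' = (-0.8263, -0.2889, 0.2493, 0.4143)
v' = (0.3600, 1.6467, -1.6600)
ω' = (0.0200, -1.0840, -0.5370)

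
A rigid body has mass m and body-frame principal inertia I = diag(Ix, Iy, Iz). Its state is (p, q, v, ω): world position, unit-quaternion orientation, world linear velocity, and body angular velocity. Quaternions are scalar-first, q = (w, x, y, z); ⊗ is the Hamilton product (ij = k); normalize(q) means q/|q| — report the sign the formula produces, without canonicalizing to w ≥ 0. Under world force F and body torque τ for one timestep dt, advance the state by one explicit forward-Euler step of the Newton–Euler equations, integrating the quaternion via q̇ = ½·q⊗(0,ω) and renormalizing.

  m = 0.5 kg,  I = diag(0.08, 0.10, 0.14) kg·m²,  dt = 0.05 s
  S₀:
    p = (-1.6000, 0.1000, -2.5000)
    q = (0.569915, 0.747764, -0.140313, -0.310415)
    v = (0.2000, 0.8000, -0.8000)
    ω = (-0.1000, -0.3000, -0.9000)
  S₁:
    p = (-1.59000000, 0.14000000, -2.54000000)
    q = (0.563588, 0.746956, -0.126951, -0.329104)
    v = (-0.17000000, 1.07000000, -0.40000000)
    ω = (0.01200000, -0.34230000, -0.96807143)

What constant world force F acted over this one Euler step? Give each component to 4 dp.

F = (-3.7000, 2.7000, 4.0000)

Δv = v₁−v₀ = (-0.37000000, 0.27000000, 0.40000000)
F = m·Δv/dt = (-3.7000, 2.7000, 4.0000)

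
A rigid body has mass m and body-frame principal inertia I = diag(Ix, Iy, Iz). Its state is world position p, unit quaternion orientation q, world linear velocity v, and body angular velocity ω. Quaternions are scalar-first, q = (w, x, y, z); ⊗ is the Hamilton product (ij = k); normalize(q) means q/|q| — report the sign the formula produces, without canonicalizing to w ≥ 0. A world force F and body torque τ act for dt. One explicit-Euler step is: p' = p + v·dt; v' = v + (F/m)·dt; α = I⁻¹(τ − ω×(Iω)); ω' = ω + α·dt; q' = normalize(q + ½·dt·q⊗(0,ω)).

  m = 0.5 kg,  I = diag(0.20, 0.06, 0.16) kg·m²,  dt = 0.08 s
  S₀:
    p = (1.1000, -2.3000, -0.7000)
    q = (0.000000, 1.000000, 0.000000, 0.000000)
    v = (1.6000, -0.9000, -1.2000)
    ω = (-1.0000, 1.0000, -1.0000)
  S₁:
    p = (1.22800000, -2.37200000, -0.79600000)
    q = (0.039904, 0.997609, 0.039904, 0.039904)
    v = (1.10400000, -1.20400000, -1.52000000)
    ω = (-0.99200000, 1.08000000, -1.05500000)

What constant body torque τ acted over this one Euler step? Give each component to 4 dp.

τ = (-0.0800, 0.1000, 0.0300)

Δω = ω₁−ω₀ = (0.00800000, 0.08000000, -0.05500000)
gyro term ω₀×Iω₀ = (-0.1000, 0.0400, 0.1400)
τ = I·(Δω/dt) + ω₀×(Iω₀) = (-0.0800, 0.1000, 0.0300)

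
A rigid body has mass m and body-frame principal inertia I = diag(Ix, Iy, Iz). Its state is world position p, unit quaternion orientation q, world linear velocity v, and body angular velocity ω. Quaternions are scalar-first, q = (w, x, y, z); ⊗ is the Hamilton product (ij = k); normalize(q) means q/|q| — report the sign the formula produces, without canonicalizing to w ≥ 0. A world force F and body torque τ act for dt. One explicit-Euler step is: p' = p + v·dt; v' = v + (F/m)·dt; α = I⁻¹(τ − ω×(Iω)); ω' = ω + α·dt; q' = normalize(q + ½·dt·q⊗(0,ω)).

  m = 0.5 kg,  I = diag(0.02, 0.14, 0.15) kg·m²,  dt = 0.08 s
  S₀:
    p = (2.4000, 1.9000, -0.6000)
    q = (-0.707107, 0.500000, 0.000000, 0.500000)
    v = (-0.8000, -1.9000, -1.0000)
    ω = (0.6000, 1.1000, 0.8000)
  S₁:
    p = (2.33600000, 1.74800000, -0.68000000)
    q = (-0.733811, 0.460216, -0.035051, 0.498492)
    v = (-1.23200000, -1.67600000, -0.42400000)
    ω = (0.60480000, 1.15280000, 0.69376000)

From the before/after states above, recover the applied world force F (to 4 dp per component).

F = (-2.7000, 1.4000, 3.6000)

velocity change Δv = (-0.43200000, 0.22400000, 0.57600000)
m·(v₁−v₀)/dt = (-2.7000, 1.4000, 3.6000)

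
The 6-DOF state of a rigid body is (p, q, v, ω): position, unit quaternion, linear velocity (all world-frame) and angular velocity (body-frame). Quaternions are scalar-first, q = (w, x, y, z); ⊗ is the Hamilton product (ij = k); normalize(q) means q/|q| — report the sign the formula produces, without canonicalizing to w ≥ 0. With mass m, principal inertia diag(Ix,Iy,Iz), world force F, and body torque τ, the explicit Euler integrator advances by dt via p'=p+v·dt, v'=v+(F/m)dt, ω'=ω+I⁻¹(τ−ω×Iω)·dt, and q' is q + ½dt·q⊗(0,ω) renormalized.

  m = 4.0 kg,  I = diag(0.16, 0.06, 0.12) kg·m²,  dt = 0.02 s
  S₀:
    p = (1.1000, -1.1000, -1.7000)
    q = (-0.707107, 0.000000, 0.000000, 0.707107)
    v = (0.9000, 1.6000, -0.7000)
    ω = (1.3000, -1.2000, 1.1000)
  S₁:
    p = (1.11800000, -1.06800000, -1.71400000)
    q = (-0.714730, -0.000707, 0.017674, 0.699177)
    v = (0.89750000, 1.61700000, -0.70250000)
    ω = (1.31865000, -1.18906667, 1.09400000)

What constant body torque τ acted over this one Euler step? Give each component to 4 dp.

τ = (0.0700, 0.0900, 0.1200)

Δω = ω₁−ω₀ = (0.01865000, 0.01093333, -0.00600000)
ω₀×(Iω₀) = (-0.0792, 0.0572, 0.1560)
τ = I·(Δω/dt) + ω₀×(Iω₀) = (0.0700, 0.0900, 0.1200)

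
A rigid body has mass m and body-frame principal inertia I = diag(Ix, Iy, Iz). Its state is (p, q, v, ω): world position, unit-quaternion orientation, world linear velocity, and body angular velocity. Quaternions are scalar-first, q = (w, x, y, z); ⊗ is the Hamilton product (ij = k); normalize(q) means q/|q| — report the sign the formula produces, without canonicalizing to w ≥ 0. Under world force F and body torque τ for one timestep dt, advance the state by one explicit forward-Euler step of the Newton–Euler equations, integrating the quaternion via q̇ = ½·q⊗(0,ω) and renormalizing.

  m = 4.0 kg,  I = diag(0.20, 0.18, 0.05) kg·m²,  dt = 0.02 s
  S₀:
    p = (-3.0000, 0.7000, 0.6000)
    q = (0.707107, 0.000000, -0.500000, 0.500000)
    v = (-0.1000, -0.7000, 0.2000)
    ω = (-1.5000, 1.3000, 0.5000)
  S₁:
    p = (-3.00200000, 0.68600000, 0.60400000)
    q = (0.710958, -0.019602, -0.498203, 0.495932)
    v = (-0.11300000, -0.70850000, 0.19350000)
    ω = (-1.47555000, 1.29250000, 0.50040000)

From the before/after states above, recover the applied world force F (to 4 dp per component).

F = (-2.6000, -1.7000, -1.3000)

velocity change Δv = (-0.01300000, -0.00850000, -0.00650000)
m·(v₁−v₀)/dt = (-2.6000, -1.7000, -1.3000)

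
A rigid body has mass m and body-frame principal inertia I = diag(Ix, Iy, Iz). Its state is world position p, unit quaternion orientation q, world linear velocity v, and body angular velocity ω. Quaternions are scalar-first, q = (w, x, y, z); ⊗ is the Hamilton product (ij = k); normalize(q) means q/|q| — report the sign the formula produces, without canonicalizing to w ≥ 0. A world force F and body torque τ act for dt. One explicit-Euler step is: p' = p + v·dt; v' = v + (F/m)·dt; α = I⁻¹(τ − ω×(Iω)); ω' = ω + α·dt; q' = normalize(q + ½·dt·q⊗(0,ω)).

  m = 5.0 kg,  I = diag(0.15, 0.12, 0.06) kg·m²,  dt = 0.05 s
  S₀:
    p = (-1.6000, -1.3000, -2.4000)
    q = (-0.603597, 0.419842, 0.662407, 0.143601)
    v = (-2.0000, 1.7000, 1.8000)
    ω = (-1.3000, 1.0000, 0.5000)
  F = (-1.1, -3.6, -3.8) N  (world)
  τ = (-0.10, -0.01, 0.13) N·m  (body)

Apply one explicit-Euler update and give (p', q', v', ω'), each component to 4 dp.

p' = (-1.7000, -1.2150, -2.3100)
q' = (-0.6077, 0.4437, 0.6368, 0.1679)
v' = (-2.0110, 1.6640, 1.7620)
ω' = (-1.3233, 1.0202, 0.5758)

α = I⁻¹(τ − ω×Iω) = (-0.4667, 0.4042, 1.5167)
new body rate ω' = (-1.3233, 1.0202, 0.5758)
Hamilton product q⊗(0,ω) = (-0.1884129, 0.9722786, -1.0001993, 0.9791726)
q + ½dt·q⊗(0,ω), renormalized = (-0.6077, 0.4437, 0.6368, 0.1679)
p + v·dt = (-1.7000, -1.2150, -2.3100)
new velocity v' = (-2.0110, 1.6640, 1.7620)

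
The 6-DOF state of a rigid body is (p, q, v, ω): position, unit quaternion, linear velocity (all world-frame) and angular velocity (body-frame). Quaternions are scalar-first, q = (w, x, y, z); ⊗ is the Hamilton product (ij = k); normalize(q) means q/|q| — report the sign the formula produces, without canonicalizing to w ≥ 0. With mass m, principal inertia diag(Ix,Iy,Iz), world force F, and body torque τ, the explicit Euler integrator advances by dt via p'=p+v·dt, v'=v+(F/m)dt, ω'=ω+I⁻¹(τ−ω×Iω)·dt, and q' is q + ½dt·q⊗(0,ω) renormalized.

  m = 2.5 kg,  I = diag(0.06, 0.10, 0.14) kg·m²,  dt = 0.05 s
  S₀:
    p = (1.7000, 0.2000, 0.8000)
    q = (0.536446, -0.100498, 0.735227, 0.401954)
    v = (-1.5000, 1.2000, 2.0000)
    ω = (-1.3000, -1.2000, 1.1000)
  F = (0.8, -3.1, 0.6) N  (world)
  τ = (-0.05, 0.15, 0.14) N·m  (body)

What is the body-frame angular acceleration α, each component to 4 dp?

α = (0.0467, 0.3560, 0.5543)

precession coupling ω×(Iω) = (-0.0528, 0.1144, 0.0624)
(τ − ω×Iω)/I = (0.0467, 0.3560, 0.5543)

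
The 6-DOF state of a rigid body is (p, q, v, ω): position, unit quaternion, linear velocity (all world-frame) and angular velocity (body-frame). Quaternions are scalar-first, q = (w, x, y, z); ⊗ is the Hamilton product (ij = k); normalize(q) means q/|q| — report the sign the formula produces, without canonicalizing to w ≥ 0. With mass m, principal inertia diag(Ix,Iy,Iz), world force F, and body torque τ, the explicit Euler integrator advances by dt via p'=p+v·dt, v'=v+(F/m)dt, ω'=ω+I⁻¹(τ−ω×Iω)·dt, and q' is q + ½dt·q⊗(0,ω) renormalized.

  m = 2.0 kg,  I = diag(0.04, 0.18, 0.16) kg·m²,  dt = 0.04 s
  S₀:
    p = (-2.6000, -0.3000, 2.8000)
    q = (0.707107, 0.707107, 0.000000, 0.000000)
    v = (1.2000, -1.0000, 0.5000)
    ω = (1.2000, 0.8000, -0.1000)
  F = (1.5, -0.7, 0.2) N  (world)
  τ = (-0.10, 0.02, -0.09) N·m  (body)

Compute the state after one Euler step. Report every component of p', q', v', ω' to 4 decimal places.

(τ − ω×Iω)/I = (-2.5400, 0.0311, -1.4025)
ω + α·dt = (1.0984, 0.8012, -0.1561)
q⊗(0,ω) = (-0.8485284, 0.8485284, 0.6363963, 0.4949749)
q' = normalize(q + ½dt·q⊗(0,ω)) = (0.6898, 0.7238, 0.0127, 0.0099)
p' = p + v·dt = (-2.5520, -0.3400, 2.8200)
new velocity v' = (1.2300, -1.0140, 0.5040)

p' = (-2.5520, -0.3400, 2.8200)
q' = (0.6898, 0.7238, 0.0127, 0.0099)
v' = (1.2300, -1.0140, 0.5040)
ω' = (1.0984, 0.8012, -0.1561)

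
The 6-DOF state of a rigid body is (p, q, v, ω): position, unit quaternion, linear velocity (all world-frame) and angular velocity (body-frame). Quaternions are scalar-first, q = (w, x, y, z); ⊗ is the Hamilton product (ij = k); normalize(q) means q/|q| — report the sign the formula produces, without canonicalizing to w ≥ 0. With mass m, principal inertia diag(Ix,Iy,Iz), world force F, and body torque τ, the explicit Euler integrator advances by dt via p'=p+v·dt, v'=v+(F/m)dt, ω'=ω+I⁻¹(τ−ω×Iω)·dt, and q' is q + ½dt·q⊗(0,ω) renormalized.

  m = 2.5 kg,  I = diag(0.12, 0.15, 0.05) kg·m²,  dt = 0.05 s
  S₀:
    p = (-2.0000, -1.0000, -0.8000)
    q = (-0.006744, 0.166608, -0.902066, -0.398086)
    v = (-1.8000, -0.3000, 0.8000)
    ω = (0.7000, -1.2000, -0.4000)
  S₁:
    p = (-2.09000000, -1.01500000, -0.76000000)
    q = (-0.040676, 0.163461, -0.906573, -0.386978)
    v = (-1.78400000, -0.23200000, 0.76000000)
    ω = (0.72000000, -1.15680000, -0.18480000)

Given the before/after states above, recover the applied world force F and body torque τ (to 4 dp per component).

ω₁ − ω₀ = (0.02000000, 0.04320000, 0.21520000)
I·α + gyro = (0.0000, 0.1100, 0.1900)
v₁ − v₀ = (0.01600000, 0.06800000, -0.04000000)
F = m·Δv/dt = (0.8000, 3.4000, -2.0000)

F = (0.8000, 3.4000, -2.0000)
τ = (0.0000, 0.1100, 0.1900)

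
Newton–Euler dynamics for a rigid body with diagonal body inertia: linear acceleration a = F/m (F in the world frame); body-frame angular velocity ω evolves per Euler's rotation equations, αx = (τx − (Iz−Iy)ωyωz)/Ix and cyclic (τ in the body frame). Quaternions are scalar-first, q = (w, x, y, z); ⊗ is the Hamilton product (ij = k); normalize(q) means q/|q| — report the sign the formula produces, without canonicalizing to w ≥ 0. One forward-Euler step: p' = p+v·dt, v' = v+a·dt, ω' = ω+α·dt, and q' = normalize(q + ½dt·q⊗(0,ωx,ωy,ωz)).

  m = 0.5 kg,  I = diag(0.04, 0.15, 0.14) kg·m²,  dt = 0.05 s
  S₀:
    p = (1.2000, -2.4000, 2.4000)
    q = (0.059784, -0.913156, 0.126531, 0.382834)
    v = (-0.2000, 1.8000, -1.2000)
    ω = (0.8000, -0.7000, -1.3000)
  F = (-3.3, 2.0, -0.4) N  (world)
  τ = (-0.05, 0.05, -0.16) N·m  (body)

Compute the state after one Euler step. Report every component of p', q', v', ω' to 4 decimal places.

precession coupling ω×(Iω) = (-0.0091, 0.1040, -0.0616)
(τ − ω×Iω)/I = (-1.0225, -0.3600, -0.7029)
new body rate ω' = (0.7489, -0.7180, -1.3351)
Hamilton product q⊗(0,ω) = (1.3167807, 0.1513207, -0.9226844, 0.4602652)
q + ½dt·q⊗(0,ω), renormalized = (0.0926, -0.9086, 0.1034, 0.3940)
linear accel F/m = (-6.6000, 4.0000, -0.8000)
p + v·dt = (1.1900, -2.3100, 2.3400)
v' = v + a·dt = (-0.5300, 2.0000, -1.2400)

p' = (1.1900, -2.3100, 2.3400)
q' = (0.0926, -0.9086, 0.1034, 0.3940)
v' = (-0.5300, 2.0000, -1.2400)
ω' = (0.7489, -0.7180, -1.3351)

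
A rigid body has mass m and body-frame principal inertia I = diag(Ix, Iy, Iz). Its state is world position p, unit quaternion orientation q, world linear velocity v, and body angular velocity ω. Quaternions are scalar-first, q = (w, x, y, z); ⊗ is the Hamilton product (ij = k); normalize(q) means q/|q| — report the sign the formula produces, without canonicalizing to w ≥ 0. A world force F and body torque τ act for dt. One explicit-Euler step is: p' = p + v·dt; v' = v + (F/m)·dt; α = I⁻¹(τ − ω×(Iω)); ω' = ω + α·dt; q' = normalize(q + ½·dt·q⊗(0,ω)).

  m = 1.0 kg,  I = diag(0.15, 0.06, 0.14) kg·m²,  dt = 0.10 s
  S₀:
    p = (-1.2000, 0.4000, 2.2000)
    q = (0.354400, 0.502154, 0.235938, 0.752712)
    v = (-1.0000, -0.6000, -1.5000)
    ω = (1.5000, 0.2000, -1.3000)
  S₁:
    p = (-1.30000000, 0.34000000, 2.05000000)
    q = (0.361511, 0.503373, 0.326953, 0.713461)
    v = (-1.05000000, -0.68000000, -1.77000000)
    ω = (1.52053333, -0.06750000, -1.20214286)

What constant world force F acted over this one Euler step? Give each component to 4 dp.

F = (-0.5000, -0.8000, -2.7000)

v₁ − v₀ = (-0.05000000, -0.08000000, -0.27000000)
m·(v₁−v₀)/dt = (-0.5000, -0.8000, -2.7000)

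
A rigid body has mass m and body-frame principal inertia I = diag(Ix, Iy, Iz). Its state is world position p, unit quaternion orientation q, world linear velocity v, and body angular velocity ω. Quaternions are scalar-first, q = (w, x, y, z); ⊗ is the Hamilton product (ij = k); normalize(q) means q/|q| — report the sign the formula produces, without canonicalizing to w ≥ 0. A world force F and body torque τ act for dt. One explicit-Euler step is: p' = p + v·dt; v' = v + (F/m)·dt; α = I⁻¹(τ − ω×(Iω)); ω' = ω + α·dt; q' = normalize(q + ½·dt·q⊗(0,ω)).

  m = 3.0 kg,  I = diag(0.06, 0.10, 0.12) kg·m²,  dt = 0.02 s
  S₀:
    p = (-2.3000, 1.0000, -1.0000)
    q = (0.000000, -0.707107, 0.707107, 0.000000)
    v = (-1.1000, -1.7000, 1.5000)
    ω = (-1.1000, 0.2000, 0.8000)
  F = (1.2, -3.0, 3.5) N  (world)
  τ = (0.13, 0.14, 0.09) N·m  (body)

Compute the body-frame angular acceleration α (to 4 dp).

α = (2.1133, 0.8720, 0.8233)

gyro term ω×Iω = (0.0032, 0.0528, -0.0088)
(τ − ω×Iω)/I = (2.1133, 0.8720, 0.8233)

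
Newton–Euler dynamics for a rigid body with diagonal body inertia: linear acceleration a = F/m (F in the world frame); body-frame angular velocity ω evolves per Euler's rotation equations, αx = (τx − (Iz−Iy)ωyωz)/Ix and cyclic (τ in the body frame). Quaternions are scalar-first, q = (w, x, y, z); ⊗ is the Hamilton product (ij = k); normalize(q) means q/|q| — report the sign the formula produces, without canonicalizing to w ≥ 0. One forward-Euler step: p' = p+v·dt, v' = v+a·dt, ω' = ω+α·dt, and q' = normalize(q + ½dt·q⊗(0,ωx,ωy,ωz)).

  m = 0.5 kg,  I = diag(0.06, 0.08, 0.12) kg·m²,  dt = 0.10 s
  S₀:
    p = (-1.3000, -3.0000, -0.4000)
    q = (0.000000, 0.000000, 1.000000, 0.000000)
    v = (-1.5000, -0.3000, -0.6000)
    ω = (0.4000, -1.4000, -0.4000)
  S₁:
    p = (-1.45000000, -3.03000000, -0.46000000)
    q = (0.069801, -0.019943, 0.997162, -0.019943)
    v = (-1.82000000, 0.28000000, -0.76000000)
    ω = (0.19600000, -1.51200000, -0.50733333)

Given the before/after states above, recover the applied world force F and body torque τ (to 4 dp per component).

F = (-1.6000, 2.9000, -0.8000)
τ = (-0.1000, -0.0800, -0.1400)

rate change Δω = (-0.20400000, -0.11200000, -0.10733333)
precession coupling = (0.0224, 0.0096, -0.0112)
I·α + gyro = (-0.1000, -0.0800, -0.1400)
Δv = v₁−v₀ = (-0.32000000, 0.58000000, -0.16000000)
F = m·Δv/dt = (-1.6000, 2.9000, -0.8000)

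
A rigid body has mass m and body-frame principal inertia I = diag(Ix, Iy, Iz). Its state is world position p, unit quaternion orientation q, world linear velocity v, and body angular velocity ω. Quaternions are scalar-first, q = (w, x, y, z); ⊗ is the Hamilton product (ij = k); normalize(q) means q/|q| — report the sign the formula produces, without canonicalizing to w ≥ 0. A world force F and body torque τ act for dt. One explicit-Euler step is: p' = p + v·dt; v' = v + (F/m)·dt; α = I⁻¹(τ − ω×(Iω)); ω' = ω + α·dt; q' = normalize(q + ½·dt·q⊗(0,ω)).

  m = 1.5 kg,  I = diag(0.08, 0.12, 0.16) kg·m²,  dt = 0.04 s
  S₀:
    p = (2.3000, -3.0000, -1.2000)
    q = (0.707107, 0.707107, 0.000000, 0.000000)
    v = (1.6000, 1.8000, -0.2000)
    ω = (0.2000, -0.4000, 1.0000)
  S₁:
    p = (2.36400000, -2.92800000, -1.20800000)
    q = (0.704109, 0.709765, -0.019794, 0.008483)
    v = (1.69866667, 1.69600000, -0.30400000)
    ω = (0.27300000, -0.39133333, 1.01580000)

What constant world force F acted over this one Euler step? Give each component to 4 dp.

Δv = v₁−v₀ = (0.09866667, -0.10400000, -0.10400000)
F = m·Δv/dt = (3.7000, -3.9000, -3.9000)

F = (3.7000, -3.9000, -3.9000)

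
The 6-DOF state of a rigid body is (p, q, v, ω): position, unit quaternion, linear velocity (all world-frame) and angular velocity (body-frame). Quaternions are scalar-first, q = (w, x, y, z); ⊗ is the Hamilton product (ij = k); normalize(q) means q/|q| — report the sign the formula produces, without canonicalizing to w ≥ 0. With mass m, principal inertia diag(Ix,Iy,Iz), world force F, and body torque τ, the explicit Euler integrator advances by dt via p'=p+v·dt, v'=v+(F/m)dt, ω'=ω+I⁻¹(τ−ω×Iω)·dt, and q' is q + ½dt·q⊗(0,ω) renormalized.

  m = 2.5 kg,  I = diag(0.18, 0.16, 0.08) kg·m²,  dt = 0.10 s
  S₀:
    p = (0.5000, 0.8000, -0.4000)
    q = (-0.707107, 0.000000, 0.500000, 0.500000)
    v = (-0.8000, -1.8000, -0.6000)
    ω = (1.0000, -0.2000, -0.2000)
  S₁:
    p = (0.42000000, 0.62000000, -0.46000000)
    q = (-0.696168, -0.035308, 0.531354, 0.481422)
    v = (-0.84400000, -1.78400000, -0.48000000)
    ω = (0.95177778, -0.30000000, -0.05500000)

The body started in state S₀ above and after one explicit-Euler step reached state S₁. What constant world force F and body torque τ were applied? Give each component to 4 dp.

F = (-1.1000, 0.4000, 3.0000)
τ = (-0.0900, -0.1800, 0.1200)

Δω = ω₁−ω₀ = (-0.04822222, -0.10000000, 0.14500000)
τ = I·(Δω/dt) + ω₀×(Iω₀) = (-0.0900, -0.1800, 0.1200)
v₁ − v₀ = (-0.04400000, 0.01600000, 0.12000000)
F = m·Δv/dt = (-1.1000, 0.4000, 3.0000)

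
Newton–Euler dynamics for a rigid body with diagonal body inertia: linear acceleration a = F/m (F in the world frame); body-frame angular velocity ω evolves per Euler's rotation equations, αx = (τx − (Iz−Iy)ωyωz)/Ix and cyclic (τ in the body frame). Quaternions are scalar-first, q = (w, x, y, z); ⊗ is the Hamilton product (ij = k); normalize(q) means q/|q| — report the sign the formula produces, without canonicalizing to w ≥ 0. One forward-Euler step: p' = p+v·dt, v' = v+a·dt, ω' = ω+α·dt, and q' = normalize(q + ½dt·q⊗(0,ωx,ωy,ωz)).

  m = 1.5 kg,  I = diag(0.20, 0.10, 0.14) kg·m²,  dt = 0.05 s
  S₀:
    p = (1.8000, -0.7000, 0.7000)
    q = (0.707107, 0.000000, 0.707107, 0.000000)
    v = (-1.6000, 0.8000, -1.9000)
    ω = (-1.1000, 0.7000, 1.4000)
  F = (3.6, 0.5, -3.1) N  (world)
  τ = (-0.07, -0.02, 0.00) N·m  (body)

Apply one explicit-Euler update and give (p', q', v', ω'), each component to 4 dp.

a = (2.4000, 0.3333, -2.0667)
new position p' = (1.7200, -0.6600, 0.6050)
v + (F/m)dt = (-1.4800, 0.8167, -2.0033)
angular accel α = (-0.5460, 0.7240, -0.5500)
ω + α·dt = (-1.1273, 0.7362, 1.3725)
q⊗(0,ω) = (-0.4949749, 0.2121321, 0.4949749, 1.7677675)
q + ½dt·q⊗(0,ω), renormalized = (0.6939, 0.0053, 0.7187, 0.0441)

p' = (1.7200, -0.6600, 0.6050)
q' = (0.6939, 0.0053, 0.7187, 0.0441)
v' = (-1.4800, 0.8167, -2.0033)
ω' = (-1.1273, 0.7362, 1.3725)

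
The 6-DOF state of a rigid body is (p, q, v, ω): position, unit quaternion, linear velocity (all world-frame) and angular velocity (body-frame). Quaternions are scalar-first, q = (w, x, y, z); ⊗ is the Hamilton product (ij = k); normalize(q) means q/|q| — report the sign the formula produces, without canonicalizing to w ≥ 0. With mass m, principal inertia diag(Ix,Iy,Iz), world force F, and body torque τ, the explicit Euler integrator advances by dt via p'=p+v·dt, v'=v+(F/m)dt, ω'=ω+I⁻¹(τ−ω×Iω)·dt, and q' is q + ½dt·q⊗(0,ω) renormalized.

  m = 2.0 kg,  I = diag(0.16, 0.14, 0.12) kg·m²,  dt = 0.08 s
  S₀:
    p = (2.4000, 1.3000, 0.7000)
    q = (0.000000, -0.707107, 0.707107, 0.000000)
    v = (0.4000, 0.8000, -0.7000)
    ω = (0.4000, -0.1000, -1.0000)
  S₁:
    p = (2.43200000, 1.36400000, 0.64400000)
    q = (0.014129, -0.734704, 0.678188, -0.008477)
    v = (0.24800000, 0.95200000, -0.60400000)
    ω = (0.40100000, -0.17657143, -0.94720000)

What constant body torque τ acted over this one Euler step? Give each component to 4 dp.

τ = (0.0000, -0.1500, 0.0800)

rate change Δω = (0.00100000, -0.07657143, 0.05280000)
I·α + gyro = (0.0000, -0.1500, 0.0800)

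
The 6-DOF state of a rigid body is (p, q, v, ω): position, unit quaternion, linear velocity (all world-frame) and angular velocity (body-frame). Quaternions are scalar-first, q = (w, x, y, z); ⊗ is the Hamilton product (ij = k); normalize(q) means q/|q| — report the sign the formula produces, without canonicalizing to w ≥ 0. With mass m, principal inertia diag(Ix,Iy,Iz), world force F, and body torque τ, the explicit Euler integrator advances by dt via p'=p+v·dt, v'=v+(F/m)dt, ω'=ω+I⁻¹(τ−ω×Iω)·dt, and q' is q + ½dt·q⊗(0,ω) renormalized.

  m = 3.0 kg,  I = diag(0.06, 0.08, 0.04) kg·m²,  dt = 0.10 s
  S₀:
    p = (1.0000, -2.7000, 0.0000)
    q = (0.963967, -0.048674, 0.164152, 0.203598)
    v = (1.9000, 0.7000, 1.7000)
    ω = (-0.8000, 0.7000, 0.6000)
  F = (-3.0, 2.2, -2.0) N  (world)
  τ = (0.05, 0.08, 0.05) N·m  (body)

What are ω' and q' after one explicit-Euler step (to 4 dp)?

ω' = (-0.6887, 0.8120, 0.7530)
q' = (0.9484, -0.0893, 0.1909, 0.2369)

(τ − ω×Iω)/I = (1.1133, 1.1200, 1.5300)
ω + α·dt = (-0.6887, 0.8120, 0.7530)
2q̇ = q⊗(0,ω) = (-0.2760044, -0.8152010, 0.5411029, 0.6756300)
q + ½dt·q⊗(0,ω), renormalized = (0.9484, -0.0893, 0.1909, 0.2369)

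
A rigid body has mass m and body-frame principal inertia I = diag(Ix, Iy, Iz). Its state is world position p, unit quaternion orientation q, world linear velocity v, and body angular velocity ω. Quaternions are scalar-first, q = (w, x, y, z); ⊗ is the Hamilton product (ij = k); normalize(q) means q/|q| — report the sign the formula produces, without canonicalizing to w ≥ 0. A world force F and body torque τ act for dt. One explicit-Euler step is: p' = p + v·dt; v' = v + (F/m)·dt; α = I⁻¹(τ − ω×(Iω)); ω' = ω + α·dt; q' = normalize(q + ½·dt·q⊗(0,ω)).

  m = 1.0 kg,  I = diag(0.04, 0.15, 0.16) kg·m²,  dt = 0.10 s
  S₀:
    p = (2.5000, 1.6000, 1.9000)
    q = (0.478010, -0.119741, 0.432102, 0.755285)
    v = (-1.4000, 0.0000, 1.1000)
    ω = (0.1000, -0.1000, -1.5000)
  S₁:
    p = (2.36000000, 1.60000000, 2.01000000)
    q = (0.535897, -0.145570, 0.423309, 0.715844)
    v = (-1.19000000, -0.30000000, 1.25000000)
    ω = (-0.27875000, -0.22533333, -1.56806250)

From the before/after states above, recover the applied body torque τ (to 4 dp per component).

τ = (-0.1500, -0.1700, -0.1100)

ω₁ − ω₀ = (-0.37875000, -0.12533333, -0.06806250)
I·α + gyro = (-0.1500, -0.1700, -0.1100)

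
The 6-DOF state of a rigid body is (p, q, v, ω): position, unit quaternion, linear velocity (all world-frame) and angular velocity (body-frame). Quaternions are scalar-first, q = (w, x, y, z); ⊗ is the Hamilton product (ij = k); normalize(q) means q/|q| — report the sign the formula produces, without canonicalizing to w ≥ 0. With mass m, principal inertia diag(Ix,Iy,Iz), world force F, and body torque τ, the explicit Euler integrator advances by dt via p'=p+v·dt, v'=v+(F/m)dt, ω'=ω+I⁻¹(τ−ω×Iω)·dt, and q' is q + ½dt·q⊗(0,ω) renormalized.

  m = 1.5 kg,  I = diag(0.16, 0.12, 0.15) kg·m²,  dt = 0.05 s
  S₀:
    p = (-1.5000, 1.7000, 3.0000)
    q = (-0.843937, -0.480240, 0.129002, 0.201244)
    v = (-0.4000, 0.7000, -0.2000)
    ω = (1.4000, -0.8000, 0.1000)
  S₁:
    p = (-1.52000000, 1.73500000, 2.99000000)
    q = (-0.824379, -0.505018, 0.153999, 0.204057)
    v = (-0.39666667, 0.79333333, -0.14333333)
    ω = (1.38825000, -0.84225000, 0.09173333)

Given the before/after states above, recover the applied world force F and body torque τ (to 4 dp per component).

F = (0.1000, 2.8000, 1.7000)
τ = (-0.0400, -0.1000, 0.0200)

rate change Δω = (-0.01175000, -0.04225000, -0.00826667)
I·α + gyro = (-0.0400, -0.1000, 0.0200)
Δv = v₁−v₀ = (0.00333333, 0.09333333, 0.05666667)
F = m·Δv/dt = (0.1000, 2.8000, 1.7000)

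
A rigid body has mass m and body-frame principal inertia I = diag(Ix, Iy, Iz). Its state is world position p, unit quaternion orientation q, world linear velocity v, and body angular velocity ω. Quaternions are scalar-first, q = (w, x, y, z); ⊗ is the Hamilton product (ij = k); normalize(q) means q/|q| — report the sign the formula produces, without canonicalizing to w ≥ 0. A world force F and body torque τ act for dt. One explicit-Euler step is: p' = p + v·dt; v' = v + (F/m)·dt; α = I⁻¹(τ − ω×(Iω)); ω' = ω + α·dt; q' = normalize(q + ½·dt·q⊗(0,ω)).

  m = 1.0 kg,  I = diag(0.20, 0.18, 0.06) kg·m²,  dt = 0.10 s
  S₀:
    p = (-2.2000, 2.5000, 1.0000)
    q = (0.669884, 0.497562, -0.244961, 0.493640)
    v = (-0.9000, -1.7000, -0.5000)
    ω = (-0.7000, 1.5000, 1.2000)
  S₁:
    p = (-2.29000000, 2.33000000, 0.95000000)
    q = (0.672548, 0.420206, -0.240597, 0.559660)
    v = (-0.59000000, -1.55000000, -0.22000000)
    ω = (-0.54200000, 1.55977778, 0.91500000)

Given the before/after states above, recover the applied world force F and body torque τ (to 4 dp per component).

F = (3.1000, 1.5000, 2.8000)
τ = (0.1000, -0.0100, -0.1500)

Δω = ω₁−ω₀ = (0.15800000, 0.05977778, -0.28500000)
precession coupling = (-0.2160, -0.1176, 0.0210)
τ = I·(Δω/dt) + ω₀×(Iω₀) = (0.1000, -0.0100, -0.1500)
velocity change Δv = (0.31000000, 0.15000000, 0.28000000)
applied force F = (3.1000, 1.5000, 2.8000)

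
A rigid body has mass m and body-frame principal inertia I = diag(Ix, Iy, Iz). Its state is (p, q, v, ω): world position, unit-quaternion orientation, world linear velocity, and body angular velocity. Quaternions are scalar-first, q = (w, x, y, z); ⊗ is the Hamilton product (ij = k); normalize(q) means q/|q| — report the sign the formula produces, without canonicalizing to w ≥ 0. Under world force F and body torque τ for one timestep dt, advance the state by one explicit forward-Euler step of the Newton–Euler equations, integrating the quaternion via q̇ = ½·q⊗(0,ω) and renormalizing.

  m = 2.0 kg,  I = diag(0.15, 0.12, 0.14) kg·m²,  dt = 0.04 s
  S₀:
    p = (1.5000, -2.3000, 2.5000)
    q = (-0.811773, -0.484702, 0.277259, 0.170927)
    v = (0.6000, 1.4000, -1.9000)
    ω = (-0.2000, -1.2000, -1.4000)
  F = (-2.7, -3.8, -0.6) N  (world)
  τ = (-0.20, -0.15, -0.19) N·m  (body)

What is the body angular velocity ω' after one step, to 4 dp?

ω' = (-0.2623, -1.2509, -1.4522)

precession coupling ω×(Iω) = (0.0336, 0.0028, -0.0072)
(τ − ω×Iω)/I = (-1.5573, -1.2733, -1.3057)
ω + α·dt = (-0.2623, -1.2509, -1.4522)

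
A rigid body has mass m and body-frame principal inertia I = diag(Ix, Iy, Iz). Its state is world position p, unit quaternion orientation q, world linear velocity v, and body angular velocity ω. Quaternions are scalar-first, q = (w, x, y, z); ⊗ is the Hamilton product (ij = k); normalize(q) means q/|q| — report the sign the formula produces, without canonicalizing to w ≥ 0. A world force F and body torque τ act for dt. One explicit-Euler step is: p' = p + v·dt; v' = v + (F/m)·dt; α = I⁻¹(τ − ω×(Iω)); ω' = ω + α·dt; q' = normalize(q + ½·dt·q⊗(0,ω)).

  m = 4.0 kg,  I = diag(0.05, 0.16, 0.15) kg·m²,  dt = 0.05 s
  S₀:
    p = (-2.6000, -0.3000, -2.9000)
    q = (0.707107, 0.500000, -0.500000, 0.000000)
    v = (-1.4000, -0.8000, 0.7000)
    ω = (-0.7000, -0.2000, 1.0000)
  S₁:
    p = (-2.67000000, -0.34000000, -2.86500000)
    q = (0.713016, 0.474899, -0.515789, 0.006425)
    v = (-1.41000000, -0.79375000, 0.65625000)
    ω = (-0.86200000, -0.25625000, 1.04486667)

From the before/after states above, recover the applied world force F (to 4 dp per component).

velocity change Δv = (-0.01000000, 0.00625000, -0.04375000)
applied force F = (-0.8000, 0.5000, -3.5000)

F = (-0.8000, 0.5000, -3.5000)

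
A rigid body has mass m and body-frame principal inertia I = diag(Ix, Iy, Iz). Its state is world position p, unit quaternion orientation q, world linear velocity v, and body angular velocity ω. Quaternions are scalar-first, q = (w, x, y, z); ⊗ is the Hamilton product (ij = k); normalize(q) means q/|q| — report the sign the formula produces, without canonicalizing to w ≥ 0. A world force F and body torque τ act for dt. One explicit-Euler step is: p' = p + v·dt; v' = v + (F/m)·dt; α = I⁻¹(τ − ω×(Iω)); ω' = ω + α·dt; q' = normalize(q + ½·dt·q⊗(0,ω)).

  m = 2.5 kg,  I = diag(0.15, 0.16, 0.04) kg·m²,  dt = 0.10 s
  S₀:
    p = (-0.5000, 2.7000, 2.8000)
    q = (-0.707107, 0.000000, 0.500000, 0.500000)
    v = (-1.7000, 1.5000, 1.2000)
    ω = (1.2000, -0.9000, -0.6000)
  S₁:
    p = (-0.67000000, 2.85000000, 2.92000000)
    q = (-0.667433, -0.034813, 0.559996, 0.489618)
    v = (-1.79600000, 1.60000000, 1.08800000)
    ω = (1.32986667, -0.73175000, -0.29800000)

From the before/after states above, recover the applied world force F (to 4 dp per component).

Δv = v₁−v₀ = (-0.09600000, 0.10000000, -0.11200000)
m·(v₁−v₀)/dt = (-2.4000, 2.5000, -2.8000)

F = (-2.4000, 2.5000, -2.8000)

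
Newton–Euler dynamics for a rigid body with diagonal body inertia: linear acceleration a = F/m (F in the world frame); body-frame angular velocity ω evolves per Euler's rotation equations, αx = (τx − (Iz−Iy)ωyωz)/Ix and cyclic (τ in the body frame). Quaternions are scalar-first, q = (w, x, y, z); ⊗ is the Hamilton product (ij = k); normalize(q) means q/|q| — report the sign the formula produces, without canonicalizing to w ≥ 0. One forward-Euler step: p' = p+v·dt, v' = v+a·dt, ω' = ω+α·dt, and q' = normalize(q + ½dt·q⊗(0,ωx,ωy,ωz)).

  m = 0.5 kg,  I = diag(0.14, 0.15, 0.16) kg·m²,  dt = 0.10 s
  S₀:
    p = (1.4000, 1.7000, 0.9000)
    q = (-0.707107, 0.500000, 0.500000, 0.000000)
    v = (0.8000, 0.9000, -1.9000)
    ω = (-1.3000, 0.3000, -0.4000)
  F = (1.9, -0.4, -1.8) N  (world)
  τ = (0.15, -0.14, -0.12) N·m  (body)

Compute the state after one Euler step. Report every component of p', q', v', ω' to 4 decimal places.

p' = (1.4800, 1.7900, 0.7100)
q' = (-0.6805, 0.5347, 0.4982, 0.0540)
v' = (1.1800, 0.8200, -2.2600)
ω' = (-1.1920, 0.2136, -0.4726)

p + v·dt = (1.4800, 1.7900, 0.7100)
v' = v + a·dt = (1.1800, 0.8200, -2.2600)
ω×(Iω) gyroscopic = (-0.0012, -0.0104, -0.0039)
α = I⁻¹(τ − ω×Iω) = (1.0800, -0.8640, -0.7256)
ω + α·dt = (-1.1920, 0.2136, -0.4726)
2q̇ = q⊗(0,ω) = (0.5000000, 0.7192391, -0.0121321, 1.0828428)
q' = normalize(q + ½dt·q⊗(0,ω)) = (-0.6805, 0.5347, 0.4982, 0.0540)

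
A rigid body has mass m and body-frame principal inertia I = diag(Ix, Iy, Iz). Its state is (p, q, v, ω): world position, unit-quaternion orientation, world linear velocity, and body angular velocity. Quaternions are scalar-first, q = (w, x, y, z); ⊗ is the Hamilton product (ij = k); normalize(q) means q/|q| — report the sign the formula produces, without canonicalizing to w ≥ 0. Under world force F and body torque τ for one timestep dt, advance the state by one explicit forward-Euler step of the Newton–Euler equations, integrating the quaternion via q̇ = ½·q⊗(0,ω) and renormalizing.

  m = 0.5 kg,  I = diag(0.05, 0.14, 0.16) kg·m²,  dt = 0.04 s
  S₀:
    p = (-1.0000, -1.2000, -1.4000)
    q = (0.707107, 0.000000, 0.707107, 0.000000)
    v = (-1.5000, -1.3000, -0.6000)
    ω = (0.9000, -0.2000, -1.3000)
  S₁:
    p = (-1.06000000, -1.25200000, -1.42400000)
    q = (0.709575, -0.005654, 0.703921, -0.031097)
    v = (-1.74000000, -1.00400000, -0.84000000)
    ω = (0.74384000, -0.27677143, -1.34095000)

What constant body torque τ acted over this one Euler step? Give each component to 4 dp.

τ = (-0.1900, -0.1400, -0.1800)

Δω = ω₁−ω₀ = (-0.15616000, -0.07677143, -0.04095000)
gyro term ω₀×Iω₀ = (0.0052, 0.1287, -0.0162)
applied torque τ = (-0.1900, -0.1400, -0.1800)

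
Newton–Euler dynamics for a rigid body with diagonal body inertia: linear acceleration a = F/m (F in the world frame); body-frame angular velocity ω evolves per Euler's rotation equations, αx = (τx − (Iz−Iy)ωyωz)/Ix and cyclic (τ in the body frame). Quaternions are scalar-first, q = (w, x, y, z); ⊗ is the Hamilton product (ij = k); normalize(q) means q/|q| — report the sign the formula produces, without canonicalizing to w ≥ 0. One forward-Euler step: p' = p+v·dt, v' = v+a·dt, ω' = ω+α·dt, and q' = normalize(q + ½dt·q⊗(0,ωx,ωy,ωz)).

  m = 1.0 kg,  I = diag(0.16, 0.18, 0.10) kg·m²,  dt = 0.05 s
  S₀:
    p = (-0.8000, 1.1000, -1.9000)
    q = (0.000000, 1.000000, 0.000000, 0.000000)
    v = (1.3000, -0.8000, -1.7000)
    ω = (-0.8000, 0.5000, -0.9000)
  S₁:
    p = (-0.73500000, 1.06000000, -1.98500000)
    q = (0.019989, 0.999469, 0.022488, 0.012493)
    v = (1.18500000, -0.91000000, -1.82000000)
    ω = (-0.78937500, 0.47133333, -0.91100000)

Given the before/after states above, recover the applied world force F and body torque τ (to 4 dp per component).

ω₁ − ω₀ = (0.01062500, -0.02866667, -0.01100000)
precession coupling = (0.0360, 0.0432, -0.0080)
applied torque τ = (0.0700, -0.0600, -0.0300)
Δv = v₁−v₀ = (-0.11500000, -0.11000000, -0.12000000)
applied force F = (-2.3000, -2.2000, -2.4000)

F = (-2.3000, -2.2000, -2.4000)
τ = (0.0700, -0.0600, -0.0300)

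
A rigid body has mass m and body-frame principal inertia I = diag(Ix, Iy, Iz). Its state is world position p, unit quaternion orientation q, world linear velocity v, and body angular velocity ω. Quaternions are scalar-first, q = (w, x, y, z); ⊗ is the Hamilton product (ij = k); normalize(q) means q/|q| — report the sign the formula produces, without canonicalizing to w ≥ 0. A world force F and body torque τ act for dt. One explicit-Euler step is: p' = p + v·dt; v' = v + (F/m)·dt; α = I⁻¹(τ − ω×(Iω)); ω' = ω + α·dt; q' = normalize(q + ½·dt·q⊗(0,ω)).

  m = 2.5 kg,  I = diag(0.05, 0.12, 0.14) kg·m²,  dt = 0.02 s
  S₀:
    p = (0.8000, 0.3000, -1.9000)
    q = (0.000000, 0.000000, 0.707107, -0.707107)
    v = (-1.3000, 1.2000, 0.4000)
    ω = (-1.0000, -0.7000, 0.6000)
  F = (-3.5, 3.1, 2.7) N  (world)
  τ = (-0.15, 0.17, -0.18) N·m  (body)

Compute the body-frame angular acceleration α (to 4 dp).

α = (-2.8320, 0.9667, -1.6357)

gyro term ω×Iω = (-0.0084, 0.0540, 0.0490)
angular accel α = (-2.8320, 0.9667, -1.6357)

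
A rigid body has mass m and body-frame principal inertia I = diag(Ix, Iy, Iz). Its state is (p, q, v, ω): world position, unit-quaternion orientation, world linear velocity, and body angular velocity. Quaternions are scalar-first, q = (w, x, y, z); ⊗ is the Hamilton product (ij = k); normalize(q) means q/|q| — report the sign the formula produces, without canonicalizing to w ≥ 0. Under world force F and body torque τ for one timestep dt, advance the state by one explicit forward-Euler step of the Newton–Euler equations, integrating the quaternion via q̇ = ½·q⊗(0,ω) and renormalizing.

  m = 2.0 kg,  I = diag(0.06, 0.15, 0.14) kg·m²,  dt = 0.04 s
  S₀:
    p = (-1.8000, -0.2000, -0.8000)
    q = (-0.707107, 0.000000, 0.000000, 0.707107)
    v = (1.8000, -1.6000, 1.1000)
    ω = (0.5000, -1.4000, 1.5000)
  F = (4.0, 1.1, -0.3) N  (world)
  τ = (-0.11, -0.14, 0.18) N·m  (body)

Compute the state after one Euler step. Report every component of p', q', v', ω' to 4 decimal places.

new position p' = (-1.7280, -0.2640, -0.7560)
new velocity v' = (1.8800, -1.5780, 1.0940)
(τ − ω×Iω)/I = (-2.1833, -0.5333, 1.7357)
ω' = ω + α·dt = (0.4127, -1.4213, 1.5694)
2q̇ = q⊗(0,ω) = (-1.0606605, 0.6363963, 1.3435033, -1.0606605)
q + ½dt·q⊗(0,ω), renormalized = (-0.7277, 0.0127, 0.0268, 0.6853)

p' = (-1.7280, -0.2640, -0.7560)
q' = (-0.7277, 0.0127, 0.0268, 0.6853)
v' = (1.8800, -1.5780, 1.0940)
ω' = (0.4127, -1.4213, 1.5694)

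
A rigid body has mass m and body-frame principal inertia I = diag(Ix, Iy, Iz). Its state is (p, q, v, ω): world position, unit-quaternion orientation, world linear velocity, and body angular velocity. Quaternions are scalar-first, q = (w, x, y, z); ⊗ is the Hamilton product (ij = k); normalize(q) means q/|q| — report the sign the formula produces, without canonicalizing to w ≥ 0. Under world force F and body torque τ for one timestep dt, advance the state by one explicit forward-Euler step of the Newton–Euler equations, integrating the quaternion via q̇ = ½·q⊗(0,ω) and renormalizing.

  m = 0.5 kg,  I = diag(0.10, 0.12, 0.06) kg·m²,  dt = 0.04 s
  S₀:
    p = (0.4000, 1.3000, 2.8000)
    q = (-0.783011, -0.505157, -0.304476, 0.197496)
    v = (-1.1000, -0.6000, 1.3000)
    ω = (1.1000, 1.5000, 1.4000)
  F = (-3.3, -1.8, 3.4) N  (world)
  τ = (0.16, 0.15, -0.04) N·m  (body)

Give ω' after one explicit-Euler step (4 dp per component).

(τ − ω×Iω)/I = (2.8600, 0.7367, -1.2167)
ω + α·dt = (1.2144, 1.5295, 1.3513)

ω' = (1.2144, 1.5295, 1.3513)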